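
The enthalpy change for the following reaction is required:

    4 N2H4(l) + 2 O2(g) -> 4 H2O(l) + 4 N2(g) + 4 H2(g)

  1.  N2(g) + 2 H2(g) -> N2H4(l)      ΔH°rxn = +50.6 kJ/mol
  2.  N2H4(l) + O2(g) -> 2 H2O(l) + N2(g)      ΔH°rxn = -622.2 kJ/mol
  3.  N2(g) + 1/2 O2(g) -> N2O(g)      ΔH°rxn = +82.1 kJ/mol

ΔH°rxn = -1345.6 kJ/mol

eq. 1 reversed and × 2: (-2)·(+50.6) = -101.2 kJ/mol
eq. 2 × 2: (2)·(-622.2) = -1244.4 kJ/mol
eq. 3: not needed.
ΔH°rxn = (-101.2) + (-1244.4) = -1345.6 kJ/mol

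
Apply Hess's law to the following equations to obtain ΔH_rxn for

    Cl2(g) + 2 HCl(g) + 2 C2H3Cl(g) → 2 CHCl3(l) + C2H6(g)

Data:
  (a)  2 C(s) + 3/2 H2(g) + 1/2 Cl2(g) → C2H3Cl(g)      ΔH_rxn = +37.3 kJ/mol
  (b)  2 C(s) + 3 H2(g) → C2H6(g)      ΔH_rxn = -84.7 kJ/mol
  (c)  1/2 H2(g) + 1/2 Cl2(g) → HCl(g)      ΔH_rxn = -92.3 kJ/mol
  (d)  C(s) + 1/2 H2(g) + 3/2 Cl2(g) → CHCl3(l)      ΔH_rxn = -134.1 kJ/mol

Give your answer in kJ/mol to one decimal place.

(a) reversed and × 2 (C2H3Cl(g) must end up as a reactant; scale by 2 for the 2 C2H3Cl(g)): (-2)·(+37.3) = -74.6 kJ/mol
(b) as written (C2H6(g) already on the product side): -84.7 kJ/mol
(c) reversed and × 2 (HCl(g) must end up as a reactant; scale by 2 for the 2 HCl(g)): (-2)·(-92.3) = +184.6 kJ/mol
(d) × 2 (scale by 2 for the 2 CHCl3(l)): (2)·(-134.1) = -268.2 kJ/mol
Summing the manipulated equations, ΔH_rxn = (-2)·(+37.3) + (1)·(-84.7) + (-2)·(-92.3) + (2)·(-134.1) = -242.9 kJ/mol

ΔH_rxn = -242.9 kJ/mol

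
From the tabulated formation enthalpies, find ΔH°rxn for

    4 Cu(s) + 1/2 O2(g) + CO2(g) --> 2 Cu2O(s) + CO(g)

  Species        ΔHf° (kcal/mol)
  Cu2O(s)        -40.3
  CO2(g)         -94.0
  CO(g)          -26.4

ΔH°rxn = Σ nΔHf°(products) − Σ nΔHf°(reactants).
Products: 2·(-40.3) + 1·(-26.4) = -107.0
Reactants: 4·(+0.0) + 1/2·(+0.0) + 1·(-94.0) = -94.0
ΔH°rxn = (-107.0) − (-94.0) = -13.0 kcal/mol

ΔH°rxn = -13.0 kcal/mol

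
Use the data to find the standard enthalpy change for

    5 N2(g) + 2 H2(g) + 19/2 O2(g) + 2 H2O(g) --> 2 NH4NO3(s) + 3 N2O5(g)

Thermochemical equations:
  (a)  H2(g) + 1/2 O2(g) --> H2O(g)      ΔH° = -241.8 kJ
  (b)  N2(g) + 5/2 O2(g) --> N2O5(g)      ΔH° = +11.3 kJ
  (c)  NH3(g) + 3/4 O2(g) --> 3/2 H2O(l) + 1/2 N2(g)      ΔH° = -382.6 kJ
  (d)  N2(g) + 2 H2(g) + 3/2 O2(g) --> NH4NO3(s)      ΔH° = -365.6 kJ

ΔH° = -213.7 kJ

(a) reversed and × 2 (H2O(g) must end up as a reactant; scale by 2 for the 2 H2O(g)): (-2)·(-241.8) = +483.6 kJ
(b) × 3 (×3 to match 3 N2O5(g) in the target): (3)·(+11.3) = +33.9 kJ
(c): not needed (NH3(g) appears nowhere else).
(d) × 2 (scale by 2 for the 2 NH4NO3(s)): (2)·(-365.6) = -731.2 kJ
Since enthalpy is a state function, ΔH° = (-2)·(-241.8) + (3)·(+11.3) + (2)·(-365.6) = -213.7 kJ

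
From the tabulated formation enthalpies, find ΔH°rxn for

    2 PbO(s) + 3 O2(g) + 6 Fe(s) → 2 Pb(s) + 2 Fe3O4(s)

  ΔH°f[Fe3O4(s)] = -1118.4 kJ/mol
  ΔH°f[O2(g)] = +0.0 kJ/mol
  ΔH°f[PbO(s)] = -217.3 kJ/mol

Products: 2·(+0.0) + 2·(-1118.4) = -2236.8
Reactants: 2·(-217.3) + 3·(+0.0) + 6·(+0.0) = -434.6
ΔH°rxn = (-2236.8) − (-434.6) = -1802.2 kJ/mol

ΔH°rxn = -1802.2 kJ/mol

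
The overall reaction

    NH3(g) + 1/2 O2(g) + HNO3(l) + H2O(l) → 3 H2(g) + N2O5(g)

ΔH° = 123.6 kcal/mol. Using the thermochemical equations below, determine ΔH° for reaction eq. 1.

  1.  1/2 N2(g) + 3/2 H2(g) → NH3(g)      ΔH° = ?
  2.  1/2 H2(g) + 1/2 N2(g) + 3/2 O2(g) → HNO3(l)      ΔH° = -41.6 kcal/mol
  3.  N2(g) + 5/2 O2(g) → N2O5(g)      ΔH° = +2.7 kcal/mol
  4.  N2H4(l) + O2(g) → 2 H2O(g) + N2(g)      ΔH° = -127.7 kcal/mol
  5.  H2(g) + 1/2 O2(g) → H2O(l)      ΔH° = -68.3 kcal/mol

eq. 1 reversed (NH3(g) must end up as a reactant): contributes −x
eq. 2 reversed (HNO3(l) must end up as a reactant): +41.6 kcal/mol
eq. 3 as written (N2O5(g) already on the product side): +2.7 kcal/mol
eq. 4: not needed (H2O(g) appears nowhere else).
eq. 5 reversed (H2O(l) must end up as a reactant): +68.3 kcal/mol
+123.6 = (+41.6) + (+2.7) + (+68.3) − x
x = (+123.6 − (+112.6)) / (-1) = -11.0 kcal/mol

ΔH° = -11.0 kcal/mol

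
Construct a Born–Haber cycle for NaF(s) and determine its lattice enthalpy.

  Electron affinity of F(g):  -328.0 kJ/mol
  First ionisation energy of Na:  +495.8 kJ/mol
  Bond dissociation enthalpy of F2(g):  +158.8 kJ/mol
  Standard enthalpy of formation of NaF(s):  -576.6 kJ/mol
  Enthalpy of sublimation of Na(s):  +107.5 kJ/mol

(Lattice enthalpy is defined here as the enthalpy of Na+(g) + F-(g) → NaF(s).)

U = -931.3 kJ/mol

ΔHf° = 1·ΔHsub + 1·(ΣIE) + 1/2·D(F2) + 1·EA + U
-576.6 = 1·(+107.5) + 1·(+495.8) + 1/2·(+158.8) + 1·(-328.0) + U
U = -576.6 − (+354.7) = -931.3 kJ/mol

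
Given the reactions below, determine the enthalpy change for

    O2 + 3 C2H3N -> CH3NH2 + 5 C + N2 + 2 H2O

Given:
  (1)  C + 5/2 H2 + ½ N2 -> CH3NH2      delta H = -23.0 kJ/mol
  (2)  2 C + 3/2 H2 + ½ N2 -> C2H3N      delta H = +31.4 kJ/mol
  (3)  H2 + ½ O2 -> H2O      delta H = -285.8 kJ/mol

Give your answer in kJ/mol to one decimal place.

(1) as written (CH3NH2 already on the product side): -23.0 kJ/mol
(2) reversed and × 3 (reverse to put C2H3N on the reactant side; ×3 to match 3 C2H3N in the target): (-3)·(+31.4) = -94.2 kJ/mol
(3) × 2 (×2 to match 2 H2O in the target): (2)·(-285.8) = -571.6 kJ/mol
By Hess's law, delta H = (1)·(-23.0) + (-3)·(+31.4) + (2)·(-285.8) = -688.8 kJ/mol

delta H = -688.8 kJ/mol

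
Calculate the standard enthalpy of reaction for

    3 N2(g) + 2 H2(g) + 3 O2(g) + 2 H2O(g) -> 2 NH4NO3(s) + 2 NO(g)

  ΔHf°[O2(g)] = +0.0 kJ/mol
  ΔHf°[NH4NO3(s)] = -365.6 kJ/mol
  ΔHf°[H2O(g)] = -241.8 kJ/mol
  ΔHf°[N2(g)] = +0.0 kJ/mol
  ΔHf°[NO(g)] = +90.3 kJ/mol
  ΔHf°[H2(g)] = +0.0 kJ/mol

ΔH°rxn = -67.0 kJ/mol

ΔH°rxn = Σ nΔHf°(products) − Σ nΔHf°(reactants).
Products: 2·(-365.6) + 2·(+90.3) = -550.6
Reactants: 3·(+0.0) + 2·(+0.0) + 3·(+0.0) + 2·(-241.8) = -483.6
ΔH°rxn = (-550.6) − (-483.6) = -67.0 kJ/mol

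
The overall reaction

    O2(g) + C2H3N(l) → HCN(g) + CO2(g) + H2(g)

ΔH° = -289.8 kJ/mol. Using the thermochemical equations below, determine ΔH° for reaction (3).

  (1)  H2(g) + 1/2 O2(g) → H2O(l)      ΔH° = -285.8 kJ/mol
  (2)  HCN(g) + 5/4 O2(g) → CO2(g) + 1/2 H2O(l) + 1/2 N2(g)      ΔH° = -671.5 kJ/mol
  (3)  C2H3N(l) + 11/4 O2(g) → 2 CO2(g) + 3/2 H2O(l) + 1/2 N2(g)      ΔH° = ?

(1) reversed (reverse to put H2(g) on the product side): +285.8 kJ/mol
(2) reversed (HCN(g) must end up as a product): +671.5 kJ/mol
(3) as written (C2H3N(l) already on the reactant side): contributes x
-289.8 = (+285.8) + (+671.5) + x
x = (-289.8 − (+957.3)) / (1) = -1247.1 kJ/mol

ΔH° = -1247.1 kJ/mol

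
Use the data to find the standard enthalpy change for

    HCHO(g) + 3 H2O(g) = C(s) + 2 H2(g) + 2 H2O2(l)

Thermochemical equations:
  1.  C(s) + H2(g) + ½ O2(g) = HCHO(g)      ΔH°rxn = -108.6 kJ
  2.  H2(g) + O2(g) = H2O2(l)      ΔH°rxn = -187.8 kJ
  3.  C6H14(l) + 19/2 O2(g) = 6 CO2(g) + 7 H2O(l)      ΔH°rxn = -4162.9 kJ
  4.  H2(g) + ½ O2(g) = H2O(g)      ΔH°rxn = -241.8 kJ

ΔH°rxn = 458.4 kJ

eq. 1 reversed (reverse to put HCHO(g) on the reactant side): +108.6 kJ
eq. 2 × 2 (scale by 2 for the 2 H2O2(l)): (2)·(-187.8) = -375.6 kJ
eq. 3: not needed (H2O(l) appears nowhere else).
eq. 4 reversed and × 3 (H2O(g) must end up as a reactant; ×3 to match 3 H2O(g) in the target): (-3)·(-241.8) = +725.4 kJ
Combining the equations, ΔH°rxn = (-1)·(-108.6) + (2)·(-187.8) + (-3)·(-241.8) = 458.4 kJ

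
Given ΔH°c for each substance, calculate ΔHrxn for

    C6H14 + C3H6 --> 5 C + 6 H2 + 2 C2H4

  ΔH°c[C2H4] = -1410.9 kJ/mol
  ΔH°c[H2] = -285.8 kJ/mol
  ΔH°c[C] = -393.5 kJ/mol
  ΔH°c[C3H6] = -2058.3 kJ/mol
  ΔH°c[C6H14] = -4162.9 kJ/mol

With combustion enthalpies, reactants minus products:
= [1·(-4162.9) + 1·(-2058.3)] − [5·(-393.5) + 6·(-285.8) + 2·(-1410.9)]
= 282.9 kJ/mol

ΔHrxn = 282.9 kJ/mol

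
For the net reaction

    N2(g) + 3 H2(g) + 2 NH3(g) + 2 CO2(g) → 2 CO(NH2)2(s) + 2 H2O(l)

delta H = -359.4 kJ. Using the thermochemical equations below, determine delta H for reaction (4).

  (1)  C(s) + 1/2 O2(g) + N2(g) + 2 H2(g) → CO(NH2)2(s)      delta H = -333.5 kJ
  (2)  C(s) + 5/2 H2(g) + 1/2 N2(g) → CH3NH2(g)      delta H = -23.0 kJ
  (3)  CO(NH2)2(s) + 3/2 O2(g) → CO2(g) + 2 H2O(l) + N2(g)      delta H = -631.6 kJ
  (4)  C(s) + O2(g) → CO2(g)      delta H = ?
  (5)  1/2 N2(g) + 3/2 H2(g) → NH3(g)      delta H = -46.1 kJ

(1) × 3: (3)·(-333.5) = -1000.5 kJ
(2): not needed.
(3) as written: -631.6 kJ
(4) reversed and × 3: contributes −3·x
(5) reversed and × 2: (-2)·(-46.1) = +92.2 kJ
-359.4 = (-1000.5) + (-631.6) + (+92.2) − 3·x
x = (-359.4 − (-1539.9)) / (-3) = -393.5 kJ

delta H = -393.5 kJ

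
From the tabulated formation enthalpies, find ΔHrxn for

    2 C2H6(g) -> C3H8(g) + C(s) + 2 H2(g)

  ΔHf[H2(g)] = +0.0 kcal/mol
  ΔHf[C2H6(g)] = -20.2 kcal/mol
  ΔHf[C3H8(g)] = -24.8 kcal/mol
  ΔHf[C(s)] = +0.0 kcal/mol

Products: 1·(-24.8) + 1·(+0.0) + 2·(+0.0) = -24.8
Reactants: 2·(-20.2) = -40.4
ΔHrxn = (-24.8) − (-40.4) = 15.6 kcal/mol

ΔHrxn = 15.6 kcal/mol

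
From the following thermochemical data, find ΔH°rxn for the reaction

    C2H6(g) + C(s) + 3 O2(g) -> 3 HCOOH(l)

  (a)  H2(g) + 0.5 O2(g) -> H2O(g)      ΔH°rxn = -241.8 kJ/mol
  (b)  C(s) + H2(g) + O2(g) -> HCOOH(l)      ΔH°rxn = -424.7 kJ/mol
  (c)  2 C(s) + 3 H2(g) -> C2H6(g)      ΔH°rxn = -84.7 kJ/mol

(a): not needed.
(b) × 3: (3)·(-424.7) = -1274.1 kJ/mol
(c) reversed: +84.7 kJ/mol
Combining the equations, ΔH°rxn = (3)·(-424.7) + (-1)·(-84.7) = -1189.4 kJ/mol

ΔH°rxn = -1189.4 kJ/mol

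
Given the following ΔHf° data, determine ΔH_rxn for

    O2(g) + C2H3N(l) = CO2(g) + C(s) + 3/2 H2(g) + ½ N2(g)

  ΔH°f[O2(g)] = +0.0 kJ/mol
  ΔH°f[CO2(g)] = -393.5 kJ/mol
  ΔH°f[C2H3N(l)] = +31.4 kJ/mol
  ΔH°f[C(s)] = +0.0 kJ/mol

ΔH_rxn = -424.9 kJ/mol

Products: 1·(-393.5) + 1·(+0.0) + 3/2·(+0.0) + 1/2·(+0.0) = -393.5
Reactants: 1·(+0.0) + 1·(+31.4) = +31.4
ΔH_rxn = (-393.5) − (+31.4) = -424.9 kJ/mol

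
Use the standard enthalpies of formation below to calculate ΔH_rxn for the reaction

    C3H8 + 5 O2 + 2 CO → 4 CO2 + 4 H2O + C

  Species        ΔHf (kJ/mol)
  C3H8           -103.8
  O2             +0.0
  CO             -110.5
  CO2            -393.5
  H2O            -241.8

ΔH_rxn = -2216.4 kJ/mol

ΔH°rxn = Σ nΔHf°(products) − Σ nΔHf°(reactants).
Products: 4·(-393.5) + 4·(-241.8) + 1·(+0.0) = -2541.2
Reactants: 1·(-103.8) + 5·(+0.0) + 2·(-110.5) = -324.8
ΔH_rxn = (-2541.2) − (-324.8) = -2216.4 kJ/mol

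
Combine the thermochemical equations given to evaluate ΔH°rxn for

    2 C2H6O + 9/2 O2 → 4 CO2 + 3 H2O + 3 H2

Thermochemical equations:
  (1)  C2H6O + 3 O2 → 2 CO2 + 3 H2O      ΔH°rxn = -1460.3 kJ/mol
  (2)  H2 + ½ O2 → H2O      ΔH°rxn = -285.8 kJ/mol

ΔH°rxn = -2063.2 kJ/mol

(1) × 2 (×2 to match 2 C2H6O in the target): (2)·(-1460.3) = -2920.6 kJ/mol
(2) reversed and × 3 (H2 must end up as a product; scale by 3 for the 3 H2): (-3)·(-285.8) = +857.4 kJ/mol
By Hess's law, ΔH°rxn = (-2920.6) + (+857.4) = -2063.2 kJ/mol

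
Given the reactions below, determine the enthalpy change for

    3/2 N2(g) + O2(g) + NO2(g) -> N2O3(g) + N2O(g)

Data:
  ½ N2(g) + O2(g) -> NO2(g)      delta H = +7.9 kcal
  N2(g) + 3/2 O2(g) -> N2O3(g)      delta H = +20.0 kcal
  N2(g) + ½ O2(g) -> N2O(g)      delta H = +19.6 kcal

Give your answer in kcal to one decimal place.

equation 1 reversed: -7.9 kcal
equation 2 as written: +20.0 kcal
equation 3 as written: +19.6 kcal
delta H = (-1)·(+7.9) + (1)·(+20.0) + (1)·(+19.6) = 31.7 kcal

delta H = 31.7 kcal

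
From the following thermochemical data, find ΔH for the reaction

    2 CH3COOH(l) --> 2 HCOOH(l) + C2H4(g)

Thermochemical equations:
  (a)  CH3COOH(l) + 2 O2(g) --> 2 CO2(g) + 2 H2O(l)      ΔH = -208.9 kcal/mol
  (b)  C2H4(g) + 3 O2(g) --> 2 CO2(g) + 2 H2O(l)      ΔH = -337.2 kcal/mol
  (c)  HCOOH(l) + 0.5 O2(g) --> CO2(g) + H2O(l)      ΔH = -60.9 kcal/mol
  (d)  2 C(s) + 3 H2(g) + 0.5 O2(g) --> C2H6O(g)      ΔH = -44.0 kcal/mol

(a) × 2: (2)·(-208.9) = -417.8 kcal/mol
(b) reversed: +337.2 kcal/mol
(c) reversed and × 2: (-2)·(-60.9) = +121.8 kcal/mol
(d): not needed.
ΔH = (2)·(-208.9) + (-1)·(-337.2) + (-2)·(-60.9) = 41.2 kcal/mol

ΔH = 41.2 kcal/mol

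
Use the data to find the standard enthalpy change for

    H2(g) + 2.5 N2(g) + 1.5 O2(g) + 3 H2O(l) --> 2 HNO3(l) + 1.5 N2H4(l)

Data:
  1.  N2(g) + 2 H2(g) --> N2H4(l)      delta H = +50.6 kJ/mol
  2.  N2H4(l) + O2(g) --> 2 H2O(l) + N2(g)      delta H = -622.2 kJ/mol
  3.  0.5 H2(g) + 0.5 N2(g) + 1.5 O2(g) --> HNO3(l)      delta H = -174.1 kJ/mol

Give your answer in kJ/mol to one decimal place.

delta H = 585.1 kJ/mol

eq. 1: not needed.
eq. 2 reversed and × 3/2: (-3/2)·(-622.2) = +933.3 kJ/mol
eq. 3 × 2: (2)·(-174.1) = -348.2 kJ/mol
Combining the equations, delta H = (-3/2)·(-622.2) + (2)·(-174.1) = 585.1 kJ/mol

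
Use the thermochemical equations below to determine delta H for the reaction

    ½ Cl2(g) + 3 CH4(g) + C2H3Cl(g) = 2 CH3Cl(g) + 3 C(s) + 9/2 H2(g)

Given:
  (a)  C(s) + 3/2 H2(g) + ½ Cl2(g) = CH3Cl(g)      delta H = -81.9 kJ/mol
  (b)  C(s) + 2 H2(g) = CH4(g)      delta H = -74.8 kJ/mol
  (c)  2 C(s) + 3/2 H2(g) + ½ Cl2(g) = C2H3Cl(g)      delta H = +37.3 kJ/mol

delta H = 23.3 kJ/mol

(a) × 2: (2)·(-81.9) = -163.8 kJ/mol
(b) reversed and × 3: (-3)·(-74.8) = +224.4 kJ/mol
(c) reversed: -37.3 kJ/mol
By Hess's law, delta H = (-163.8) + (+224.4) + (-37.3) = 23.3 kJ/mol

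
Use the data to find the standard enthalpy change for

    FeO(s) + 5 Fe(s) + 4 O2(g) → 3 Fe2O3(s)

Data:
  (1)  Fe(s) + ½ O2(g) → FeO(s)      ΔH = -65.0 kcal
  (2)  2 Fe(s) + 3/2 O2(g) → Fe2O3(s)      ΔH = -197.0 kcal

ΔH = -526.0 kcal

(1) reversed (reverse to put FeO(s) on the reactant side): +65.0 kcal
(2) × 3 (×3 to match 3 Fe2O3(s) in the target): (3)·(-197.0) = -591.0 kcal
ΔH = (-1)·(-65.0) + (3)·(-197.0) = -526.0 kcal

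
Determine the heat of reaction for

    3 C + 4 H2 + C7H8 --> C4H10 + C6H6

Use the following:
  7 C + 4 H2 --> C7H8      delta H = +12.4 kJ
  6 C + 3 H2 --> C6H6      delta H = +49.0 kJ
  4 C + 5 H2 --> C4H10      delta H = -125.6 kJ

equation 1 reversed: -12.4 kJ
equation 2 as written: +49.0 kJ
equation 3 as written: -125.6 kJ
By Hess's law, delta H = (-1)·(+12.4) + (1)·(+49.0) + (1)·(-125.6) = -89.0 kJ

delta H = -89.0 kJ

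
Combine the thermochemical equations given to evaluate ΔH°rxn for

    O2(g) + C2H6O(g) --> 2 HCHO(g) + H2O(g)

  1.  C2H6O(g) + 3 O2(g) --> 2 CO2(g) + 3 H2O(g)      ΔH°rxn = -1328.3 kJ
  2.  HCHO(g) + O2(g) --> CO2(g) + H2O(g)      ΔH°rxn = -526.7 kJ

ΔH°rxn = -274.9 kJ

eq. 1 as written (C2H6O(g) already on the reactant side): -1328.3 kJ
eq. 2 reversed and × 2 (reverse to put HCHO(g) on the product side; ×2 to match 2 HCHO(g) in the target): (-2)·(-526.7) = +1053.4 kJ
Combining the equations, ΔH°rxn = (1)·(-1328.3) + (-2)·(-526.7) = -274.9 kJ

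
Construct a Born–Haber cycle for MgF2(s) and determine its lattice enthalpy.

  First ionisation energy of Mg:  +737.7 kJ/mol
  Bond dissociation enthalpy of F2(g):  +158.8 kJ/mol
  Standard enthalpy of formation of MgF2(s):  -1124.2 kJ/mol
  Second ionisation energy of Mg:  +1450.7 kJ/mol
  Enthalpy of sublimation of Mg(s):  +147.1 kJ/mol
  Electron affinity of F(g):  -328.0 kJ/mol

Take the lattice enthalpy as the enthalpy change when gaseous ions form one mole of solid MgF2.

ΔHf° = 1·ΔHsub + 1·(ΣIE) + 1·D(F2) + 2·EA + U
-1124.2 = 1·(+147.1) + 1·(+2188.4) + 1·(+158.8) + 2·(-328.0) + U
U = -1124.2 − (+1838.3) = -2962.5 kJ/mol

U = -2962.5 kJ/mol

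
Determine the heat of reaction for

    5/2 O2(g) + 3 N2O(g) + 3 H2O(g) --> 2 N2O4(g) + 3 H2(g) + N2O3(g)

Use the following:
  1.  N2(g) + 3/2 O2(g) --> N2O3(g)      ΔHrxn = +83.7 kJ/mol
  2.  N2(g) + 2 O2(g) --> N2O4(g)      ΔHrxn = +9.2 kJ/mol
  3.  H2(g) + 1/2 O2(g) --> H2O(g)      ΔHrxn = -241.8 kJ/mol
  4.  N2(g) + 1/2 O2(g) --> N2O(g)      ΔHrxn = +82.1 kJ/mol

ΔHrxn = 581.2 kJ/mol

eq. 1 as written (N2O3(g) already on the product side): +83.7 kJ/mol
eq. 2 × 2 (×2 to match 2 N2O4(g) in the target): (2)·(+9.2) = +18.4 kJ/mol
eq. 3 reversed and × 3 (reverse to put H2O(g) on the reactant side; ×3 to match 3 H2O(g) in the target): (-3)·(-241.8) = +725.4 kJ/mol
eq. 4 reversed and × 3 (reverse to put N2O(g) on the reactant side; ×3 to match 3 N2O(g) in the target): (-3)·(+82.1) = -246.3 kJ/mol
Since enthalpy is a state function, ΔHrxn = (+83.7) + (+18.4) + (+725.4) + (-246.3) = 581.2 kJ/mol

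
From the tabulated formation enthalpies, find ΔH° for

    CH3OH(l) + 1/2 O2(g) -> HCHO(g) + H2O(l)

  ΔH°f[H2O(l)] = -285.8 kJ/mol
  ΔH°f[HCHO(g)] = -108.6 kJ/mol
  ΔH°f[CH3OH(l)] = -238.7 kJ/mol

ΔH° = -155.7 kJ/mol

ΔH°rxn = Σ nΔHf°(products) − Σ nΔHf°(reactants).
Products: 1·(-108.6) + 1·(-285.8) = -394.4
Reactants: 1·(-238.7) + 1/2·(+0.0) = -238.7
ΔH° = (-394.4) − (-238.7) = -155.7 kJ/mol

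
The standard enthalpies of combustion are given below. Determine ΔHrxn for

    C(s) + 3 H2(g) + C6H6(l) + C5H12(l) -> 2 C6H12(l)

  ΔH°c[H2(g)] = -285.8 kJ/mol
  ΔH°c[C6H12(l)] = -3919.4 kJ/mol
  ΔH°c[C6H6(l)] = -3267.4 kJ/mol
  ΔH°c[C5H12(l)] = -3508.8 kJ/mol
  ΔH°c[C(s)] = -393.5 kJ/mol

Using ΔH = Σ nΔHc°(reactants) − Σ nΔHc°(products):
= [1·(-393.5) + 3·(-285.8) + 1·(-3267.4) + 1·(-3508.8)] − [2·(-3919.4)]
= -188.3 kJ/mol

ΔHrxn = -188.3 kJ/mol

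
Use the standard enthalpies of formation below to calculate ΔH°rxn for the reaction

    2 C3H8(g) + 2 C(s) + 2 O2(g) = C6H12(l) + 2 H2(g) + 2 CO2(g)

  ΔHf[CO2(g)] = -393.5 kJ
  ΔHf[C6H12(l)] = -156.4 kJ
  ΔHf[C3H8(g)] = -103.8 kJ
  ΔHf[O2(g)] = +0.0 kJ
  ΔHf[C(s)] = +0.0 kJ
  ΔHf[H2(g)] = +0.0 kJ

ΔH°rxn = Σ nΔHf°(products) − Σ nΔHf°(reactants).
Products: 1·(-156.4) + 2·(+0.0) + 2·(-393.5) = -943.4
Reactants: 2·(-103.8) + 2·(+0.0) + 2·(+0.0) = -207.6
ΔH°rxn = (-943.4) − (-207.6) = -735.8 kJ

ΔH°rxn = -735.8 kJ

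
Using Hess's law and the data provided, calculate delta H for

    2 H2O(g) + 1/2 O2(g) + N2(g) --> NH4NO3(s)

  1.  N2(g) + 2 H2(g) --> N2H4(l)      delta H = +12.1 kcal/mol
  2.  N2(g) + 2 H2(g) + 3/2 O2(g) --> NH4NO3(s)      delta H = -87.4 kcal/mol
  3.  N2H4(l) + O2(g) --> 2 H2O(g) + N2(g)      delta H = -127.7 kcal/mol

delta H = 28.2 kcal/mol

eq. 1 reversed: -12.1 kcal/mol
eq. 2 as written: -87.4 kcal/mol
eq. 3 reversed: +127.7 kcal/mol
delta H = (-12.1) + (-87.4) + (+127.7) = 28.2 kcal/mol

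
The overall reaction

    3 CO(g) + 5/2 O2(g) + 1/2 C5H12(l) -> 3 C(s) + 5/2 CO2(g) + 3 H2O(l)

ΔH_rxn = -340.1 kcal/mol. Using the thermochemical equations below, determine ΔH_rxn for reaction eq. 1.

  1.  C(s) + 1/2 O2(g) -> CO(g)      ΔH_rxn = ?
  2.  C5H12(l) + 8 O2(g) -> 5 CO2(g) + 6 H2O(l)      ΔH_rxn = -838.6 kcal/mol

ΔH_rxn = -26.4 kcal/mol

eq. 1 reversed and × 3: contributes −3·x
eq. 2 × 1/2: (1/2)·(-838.6) = -419.3 kcal/mol
-340.1 = (-419.3) − 3·x
x = (-340.1 − (-419.3)) / (-3) = -26.4 kcal/mol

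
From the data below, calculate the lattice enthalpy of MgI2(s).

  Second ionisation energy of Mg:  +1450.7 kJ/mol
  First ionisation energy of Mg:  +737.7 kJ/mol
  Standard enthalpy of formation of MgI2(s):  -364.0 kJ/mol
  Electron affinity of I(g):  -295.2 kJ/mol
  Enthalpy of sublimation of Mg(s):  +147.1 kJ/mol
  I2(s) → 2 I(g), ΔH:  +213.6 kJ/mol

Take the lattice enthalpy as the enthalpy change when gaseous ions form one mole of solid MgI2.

U = -2322.7 kJ/mol

ΔHf° = 1·ΔHsub + 1·(ΣIE) + 1·D(I2) + 2·EA + U
-364.0 = 1·(+147.1) + 1·(+2188.4) + 1·(+213.6) + 2·(-295.2) + U
U = -364.0 − (+1958.7) = -2322.7 kJ/mol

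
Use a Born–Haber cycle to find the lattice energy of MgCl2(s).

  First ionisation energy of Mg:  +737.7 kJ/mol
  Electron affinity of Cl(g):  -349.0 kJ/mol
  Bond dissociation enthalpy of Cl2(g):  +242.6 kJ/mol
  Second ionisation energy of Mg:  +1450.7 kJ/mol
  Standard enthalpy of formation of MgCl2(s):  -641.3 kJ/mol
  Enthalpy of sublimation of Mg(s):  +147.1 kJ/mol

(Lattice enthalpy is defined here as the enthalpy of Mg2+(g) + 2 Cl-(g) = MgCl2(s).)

U = -2521.4 kJ/mol

ΔHf° = 1·ΔHsub + 1·(ΣIE) + 1·D(Cl2) + 2·EA + U
-641.3 = 1·(+147.1) + 1·(+2188.4) + 1·(+242.6) + 2·(-349.0) + U
U = -641.3 − (+1880.1) = -2521.4 kJ/mol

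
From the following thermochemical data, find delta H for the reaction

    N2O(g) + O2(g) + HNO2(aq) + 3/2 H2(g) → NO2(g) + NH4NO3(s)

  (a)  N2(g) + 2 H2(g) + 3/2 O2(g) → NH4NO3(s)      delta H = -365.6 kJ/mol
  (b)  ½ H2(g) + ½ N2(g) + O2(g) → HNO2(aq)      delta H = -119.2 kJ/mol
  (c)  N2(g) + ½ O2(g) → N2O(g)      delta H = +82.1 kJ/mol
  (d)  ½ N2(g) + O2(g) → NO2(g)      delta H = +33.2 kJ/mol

(a) as written (NH4NO3(s) already on the product side): -365.6 kJ/mol
(b) reversed (reverse to put HNO2(aq) on the reactant side): +119.2 kJ/mol
(c) reversed (reverse to put N2O(g) on the reactant side): -82.1 kJ/mol
(d) as written (NO2(g) already on the product side): +33.2 kJ/mol
delta H = (1)·(-365.6) + (-1)·(-119.2) + (-1)·(+82.1) + (1)·(+33.2) = -295.3 kJ/mol

delta H = -295.3 kJ/mol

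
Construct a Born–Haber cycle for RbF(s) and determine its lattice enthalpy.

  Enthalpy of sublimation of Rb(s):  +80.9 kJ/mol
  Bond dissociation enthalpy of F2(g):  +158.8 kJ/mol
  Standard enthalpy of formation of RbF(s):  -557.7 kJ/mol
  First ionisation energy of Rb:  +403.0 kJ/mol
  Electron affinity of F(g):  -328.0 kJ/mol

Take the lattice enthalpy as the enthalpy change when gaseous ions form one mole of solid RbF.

ΔHf° = 1·ΔHsub + 1·(ΣIE) + 1/2·D(F2) + 1·EA + U
-557.7 = 1·(+80.9) + 1·(+403.0) + 1/2·(+158.8) + 1·(-328.0) + U
U = -557.7 − (+235.3) = -793.0 kJ/mol

U = -793.0 kJ/mol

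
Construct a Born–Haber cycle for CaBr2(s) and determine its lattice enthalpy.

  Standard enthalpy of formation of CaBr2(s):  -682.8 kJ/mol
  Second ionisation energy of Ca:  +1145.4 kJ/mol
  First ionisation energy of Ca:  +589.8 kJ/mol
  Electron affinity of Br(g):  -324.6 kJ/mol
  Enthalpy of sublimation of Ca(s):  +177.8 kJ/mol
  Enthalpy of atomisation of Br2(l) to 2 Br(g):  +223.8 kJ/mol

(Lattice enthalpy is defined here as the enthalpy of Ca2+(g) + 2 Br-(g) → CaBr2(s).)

ΔHf° = 1·ΔHsub + 1·(ΣIE) + 1·D(Br2) + 2·EA + U
-682.8 = 1·(+177.8) + 1·(+1735.2) + 1·(+223.8) + 2·(-324.6) + U
U = -682.8 − (+1487.6) = -2170.4 kJ/mol

U = -2170.4 kJ/mol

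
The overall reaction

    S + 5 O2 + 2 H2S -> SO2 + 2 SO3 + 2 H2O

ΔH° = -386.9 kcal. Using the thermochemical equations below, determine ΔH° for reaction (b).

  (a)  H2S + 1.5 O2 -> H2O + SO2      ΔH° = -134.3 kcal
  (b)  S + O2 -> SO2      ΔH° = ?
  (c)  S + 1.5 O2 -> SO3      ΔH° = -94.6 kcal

(a) × 2: (2)·(-134.3) = -268.6 kcal
(b) reversed: contributes −x
(c) × 2: (2)·(-94.6) = -189.2 kcal
-386.9 = (-268.6) + (-189.2) − x
x = (-386.9 − (-457.8)) / (-1) = -70.9 kcal

ΔH° = -70.9 kcal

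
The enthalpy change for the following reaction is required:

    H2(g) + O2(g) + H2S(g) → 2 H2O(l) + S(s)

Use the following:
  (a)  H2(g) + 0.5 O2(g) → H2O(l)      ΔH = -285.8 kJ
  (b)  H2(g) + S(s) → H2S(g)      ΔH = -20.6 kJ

ΔH = -551.0 kJ

(a) × 2 (×2 to match 2 H2O(l) in the target): (2)·(-285.8) = -571.6 kJ
(b) reversed (reverse to put H2S(g) on the reactant side): +20.6 kJ
ΔH = (-571.6) + (+20.6) = -551.0 kJ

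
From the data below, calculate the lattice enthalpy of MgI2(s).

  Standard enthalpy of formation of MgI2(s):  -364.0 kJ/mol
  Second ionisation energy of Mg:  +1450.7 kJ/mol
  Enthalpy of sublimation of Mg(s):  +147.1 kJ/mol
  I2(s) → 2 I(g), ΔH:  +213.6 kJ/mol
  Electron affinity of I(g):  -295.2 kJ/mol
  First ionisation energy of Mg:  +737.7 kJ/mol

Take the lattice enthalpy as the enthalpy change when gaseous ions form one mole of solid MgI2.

ΔHf° = 1·ΔHsub + 1·(ΣIE) + 1·D(I2) + 2·EA + U
-364.0 = 1·(+147.1) + 1·(+2188.4) + 1·(+213.6) + 2·(-295.2) + U
U = -364.0 − (+1958.7) = -2322.7 kJ/mol

U = -2322.7 kJ/mol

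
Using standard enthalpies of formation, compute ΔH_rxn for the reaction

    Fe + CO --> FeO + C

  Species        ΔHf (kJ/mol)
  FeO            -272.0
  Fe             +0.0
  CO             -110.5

Products: 1·(-272.0) + 1·(+0.0) = -272.0
Reactants: 1·(+0.0) + 1·(-110.5) = -110.5
ΔH_rxn = (-272.0) − (-110.5) = -161.5 kJ/mol

ΔH_rxn = -161.5 kJ/mol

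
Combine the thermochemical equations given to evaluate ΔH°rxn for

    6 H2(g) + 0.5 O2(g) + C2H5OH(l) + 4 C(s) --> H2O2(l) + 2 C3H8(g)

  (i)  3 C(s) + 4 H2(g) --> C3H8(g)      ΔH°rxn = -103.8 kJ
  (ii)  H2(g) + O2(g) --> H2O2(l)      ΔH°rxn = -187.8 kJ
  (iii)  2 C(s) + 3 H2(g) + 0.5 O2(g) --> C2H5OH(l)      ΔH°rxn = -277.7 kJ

ΔH°rxn = -117.7 kJ

(i) × 2: (2)·(-103.8) = -207.6 kJ
(ii) as written: -187.8 kJ
(iii) reversed: +277.7 kJ
Combining the equations, ΔH°rxn = (-207.6) + (-187.8) + (+277.7) = -117.7 kJ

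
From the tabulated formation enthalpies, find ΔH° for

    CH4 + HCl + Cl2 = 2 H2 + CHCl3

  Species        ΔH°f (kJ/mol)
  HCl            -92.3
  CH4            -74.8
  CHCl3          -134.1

Products: 2·(+0.0) + 1·(-134.1) = -134.1
Reactants: 1·(-74.8) + 1·(-92.3) + 1·(+0.0) = -167.1
ΔH° = (-134.1) − (-167.1) = 33.0 kJ/mol

ΔH° = 33.0 kJ/mol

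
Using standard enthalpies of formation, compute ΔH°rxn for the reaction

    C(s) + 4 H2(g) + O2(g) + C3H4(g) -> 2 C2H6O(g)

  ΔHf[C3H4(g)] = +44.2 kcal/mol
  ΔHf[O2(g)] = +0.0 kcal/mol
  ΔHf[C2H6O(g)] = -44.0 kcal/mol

ΔH°rxn = -132.2 kcal/mol

Products: 2·(-44.0) = -88.0
Reactants: 1·(+0.0) + 4·(+0.0) + 1·(+0.0) + 1·(+44.2) = +44.2
ΔH°rxn = (-88.0) − (+44.2) = -132.2 kcal/mol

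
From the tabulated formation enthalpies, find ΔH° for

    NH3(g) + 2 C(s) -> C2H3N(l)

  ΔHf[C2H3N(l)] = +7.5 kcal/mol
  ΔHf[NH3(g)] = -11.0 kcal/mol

Products: 1·(+7.5) = +7.5
Reactants: 1·(-11.0) + 2·(+0.0) = -11.0
ΔH° = (+7.5) − (-11.0) = 18.5 kcal/mol

ΔH° = 18.5 kcal/mol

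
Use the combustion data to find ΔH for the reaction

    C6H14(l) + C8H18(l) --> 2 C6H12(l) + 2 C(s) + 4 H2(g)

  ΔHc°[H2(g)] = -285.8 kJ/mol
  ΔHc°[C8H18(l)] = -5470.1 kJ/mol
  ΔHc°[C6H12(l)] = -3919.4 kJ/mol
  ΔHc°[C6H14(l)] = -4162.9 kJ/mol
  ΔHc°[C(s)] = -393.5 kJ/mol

ΔH = 136.0 kJ/mol

Using ΔH = Σ nΔHc°(reactants) − Σ nΔHc°(products):
= [1·(-4162.9) + 1·(-5470.1)] − [2·(-3919.4) + 2·(-393.5) + 4·(-285.8)]
= 136.0 kJ/mol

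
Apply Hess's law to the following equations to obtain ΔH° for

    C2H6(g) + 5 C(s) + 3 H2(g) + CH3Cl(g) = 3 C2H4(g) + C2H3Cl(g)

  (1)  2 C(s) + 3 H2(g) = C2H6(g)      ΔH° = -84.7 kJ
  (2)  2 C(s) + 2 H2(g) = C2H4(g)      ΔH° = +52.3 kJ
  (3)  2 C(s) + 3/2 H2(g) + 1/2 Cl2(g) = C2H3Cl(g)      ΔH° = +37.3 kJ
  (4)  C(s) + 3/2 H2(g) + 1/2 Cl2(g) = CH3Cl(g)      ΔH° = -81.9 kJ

(1) reversed (reverse to put C2H6(g) on the reactant side): +84.7 kJ
(2) × 3 (×3 to match 3 C2H4(g) in the target): (3)·(+52.3) = +156.9 kJ
(3) as written (C2H3Cl(g) already on the product side): +37.3 kJ
(4) reversed (CH3Cl(g) must end up as a reactant): +81.9 kJ
ΔH° = (-1)·(-84.7) + (3)·(+52.3) + (1)·(+37.3) + (-1)·(-81.9) = 360.8 kJ

ΔH° = 360.8 kJ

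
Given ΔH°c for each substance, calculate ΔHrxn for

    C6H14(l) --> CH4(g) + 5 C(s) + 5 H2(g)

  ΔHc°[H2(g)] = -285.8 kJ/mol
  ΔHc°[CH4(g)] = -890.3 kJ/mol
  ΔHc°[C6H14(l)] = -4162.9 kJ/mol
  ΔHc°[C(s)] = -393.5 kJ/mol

ΔHrxn = 123.9 kJ/mol

With combustion enthalpies, reactants minus products:
= [1·(-4162.9)] − [1·(-890.3) + 5·(-393.5) + 5·(-285.8)]
= 123.9 kJ/mol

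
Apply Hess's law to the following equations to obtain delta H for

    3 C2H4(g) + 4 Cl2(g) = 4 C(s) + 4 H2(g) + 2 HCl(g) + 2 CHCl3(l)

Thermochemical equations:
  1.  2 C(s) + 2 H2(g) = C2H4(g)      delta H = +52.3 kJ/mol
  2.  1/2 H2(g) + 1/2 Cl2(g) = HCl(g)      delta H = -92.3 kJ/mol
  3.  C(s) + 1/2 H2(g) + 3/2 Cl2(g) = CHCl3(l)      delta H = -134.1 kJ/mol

delta H = -609.7 kJ/mol

eq. 1 reversed and × 3 (C2H4(g) must end up as a reactant; scale by 3 for the 3 C2H4(g)): (-3)·(+52.3) = -156.9 kJ/mol
eq. 2 × 2 (×2 to match 2 HCl(g) in the target): (2)·(-92.3) = -184.6 kJ/mol
eq. 3 × 2 (×2 to match 2 CHCl3(l) in the target): (2)·(-134.1) = -268.2 kJ/mol
delta H = (-156.9) + (-184.6) + (-268.2) = -609.7 kJ/mol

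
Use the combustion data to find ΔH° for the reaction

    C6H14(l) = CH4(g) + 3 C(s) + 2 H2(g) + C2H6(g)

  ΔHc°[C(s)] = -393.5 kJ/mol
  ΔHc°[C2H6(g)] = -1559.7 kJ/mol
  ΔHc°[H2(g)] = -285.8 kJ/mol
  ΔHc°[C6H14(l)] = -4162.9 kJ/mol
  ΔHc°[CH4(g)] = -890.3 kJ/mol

With combustion enthalpies, reactants minus products:
= [1·(-4162.9)] − [1·(-890.3) + 3·(-393.5) + 2·(-285.8) + 1·(-1559.7)]
= 39.2 kJ/mol

ΔH° = 39.2 kJ/mol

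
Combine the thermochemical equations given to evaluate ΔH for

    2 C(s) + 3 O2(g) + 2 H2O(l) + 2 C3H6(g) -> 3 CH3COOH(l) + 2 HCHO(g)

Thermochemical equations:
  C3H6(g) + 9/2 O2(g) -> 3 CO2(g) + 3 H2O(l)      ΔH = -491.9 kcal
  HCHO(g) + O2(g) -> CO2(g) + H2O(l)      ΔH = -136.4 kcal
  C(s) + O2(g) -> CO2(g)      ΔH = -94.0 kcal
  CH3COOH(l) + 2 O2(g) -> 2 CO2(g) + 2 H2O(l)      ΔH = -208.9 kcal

ΔH = -272.3 kcal

equation 1 × 2 (scale by 2 for the 2 C3H6(g)): (2)·(-491.9) = -983.8 kcal
equation 2 reversed and × 2 (HCHO(g) must end up as a product; ×2 to match 2 HCHO(g) in the target): (-2)·(-136.4) = +272.8 kcal
equation 3 × 2 (×2 to match 2 C(s) in the target): (2)·(-94.0) = -188.0 kcal
equation 4 reversed and × 3 (CH3COOH(l) must end up as a product; ×3 to match 3 CH3COOH(l) in the target): (-3)·(-208.9) = +626.7 kcal
ΔH = (2)·(-491.9) + (-2)·(-136.4) + (2)·(-94.0) + (-3)·(-208.9) = -272.3 kcal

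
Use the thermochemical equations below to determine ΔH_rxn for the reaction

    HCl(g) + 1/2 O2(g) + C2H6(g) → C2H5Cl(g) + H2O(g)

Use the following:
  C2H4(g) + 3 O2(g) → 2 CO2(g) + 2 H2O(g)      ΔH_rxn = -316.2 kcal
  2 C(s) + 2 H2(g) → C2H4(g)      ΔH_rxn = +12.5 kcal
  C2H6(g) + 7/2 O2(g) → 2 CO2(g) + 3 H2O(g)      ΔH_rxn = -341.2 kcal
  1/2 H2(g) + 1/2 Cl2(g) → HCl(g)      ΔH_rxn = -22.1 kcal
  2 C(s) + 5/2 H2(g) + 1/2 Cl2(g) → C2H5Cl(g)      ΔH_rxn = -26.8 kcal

equation 1 reversed: +316.2 kcal
equation 2 reversed: -12.5 kcal
equation 3 as written: -341.2 kcal
equation 4 reversed: +22.1 kcal
equation 5 as written: -26.8 kcal
ΔH_rxn = (+316.2) + (-12.5) + (-341.2) + (+22.1) + (-26.8) = -42.2 kcal

ΔH_rxn = -42.2 kcal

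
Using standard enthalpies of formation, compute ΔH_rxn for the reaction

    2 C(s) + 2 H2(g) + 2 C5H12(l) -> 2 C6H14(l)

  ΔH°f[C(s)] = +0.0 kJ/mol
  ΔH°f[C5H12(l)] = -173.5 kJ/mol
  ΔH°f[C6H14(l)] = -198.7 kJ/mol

ΔH_rxn = -50.4 kJ/mol

Products: 2·(-198.7) = -397.4
Reactants: 2·(+0.0) + 2·(+0.0) + 2·(-173.5) = -347.0
ΔH_rxn = (-397.4) − (-347.0) = -50.4 kJ/mol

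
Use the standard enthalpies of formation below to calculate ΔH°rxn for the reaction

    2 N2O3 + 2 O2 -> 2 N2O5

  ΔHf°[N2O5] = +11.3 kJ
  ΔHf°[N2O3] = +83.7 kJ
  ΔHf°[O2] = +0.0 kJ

Products: 2·(+11.3) = +22.6
Reactants: 2·(+83.7) + 2·(+0.0) = +167.4
ΔH°rxn = (+22.6) − (+167.4) = -144.8 kJ

ΔH°rxn = -144.8 kJ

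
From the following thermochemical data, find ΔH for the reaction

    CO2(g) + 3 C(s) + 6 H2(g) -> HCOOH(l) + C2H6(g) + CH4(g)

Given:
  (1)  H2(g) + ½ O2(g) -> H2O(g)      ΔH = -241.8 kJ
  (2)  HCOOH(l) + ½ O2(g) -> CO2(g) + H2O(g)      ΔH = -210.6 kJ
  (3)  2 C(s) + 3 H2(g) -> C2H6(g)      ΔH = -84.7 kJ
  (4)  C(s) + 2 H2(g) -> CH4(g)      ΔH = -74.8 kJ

ΔH = -190.7 kJ

(1) as written: -241.8 kJ
(2) reversed (reverse to put HCOOH(l) on the product side): +210.6 kJ
(3) as written (C2H6(g) already on the product side): -84.7 kJ
(4) as written (CH4(g) already on the product side): -74.8 kJ
ΔH = (-241.8) + (+210.6) + (-84.7) + (-74.8) = -190.7 kJ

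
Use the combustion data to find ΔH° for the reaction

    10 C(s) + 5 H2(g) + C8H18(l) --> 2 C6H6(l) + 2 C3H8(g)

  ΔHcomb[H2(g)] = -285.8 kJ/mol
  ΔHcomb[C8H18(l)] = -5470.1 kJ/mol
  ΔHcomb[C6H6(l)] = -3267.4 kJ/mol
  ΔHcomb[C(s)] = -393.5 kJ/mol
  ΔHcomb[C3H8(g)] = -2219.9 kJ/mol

With combustion enthalpies, reactants minus products:
= [10·(-393.5) + 5·(-285.8) + 1·(-5470.1)] − [2·(-3267.4) + 2·(-2219.9)]
= 140.5 kJ/mol

ΔH° = 140.5 kJ/mol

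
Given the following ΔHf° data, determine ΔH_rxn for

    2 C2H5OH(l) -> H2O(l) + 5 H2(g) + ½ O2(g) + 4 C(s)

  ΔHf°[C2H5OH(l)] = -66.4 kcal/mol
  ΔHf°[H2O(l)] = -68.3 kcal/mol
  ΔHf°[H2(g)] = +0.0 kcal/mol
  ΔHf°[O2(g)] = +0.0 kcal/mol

ΔH°rxn = Σ nΔHf°(products) − Σ nΔHf°(reactants).
Products: 1·(-68.3) + 5·(+0.0) + 1/2·(+0.0) + 4·(+0.0) = -68.3
Reactants: 2·(-66.4) = -132.8
ΔH_rxn = (-68.3) − (-132.8) = 64.5 kcal/mol

ΔH_rxn = 64.5 kcal/mol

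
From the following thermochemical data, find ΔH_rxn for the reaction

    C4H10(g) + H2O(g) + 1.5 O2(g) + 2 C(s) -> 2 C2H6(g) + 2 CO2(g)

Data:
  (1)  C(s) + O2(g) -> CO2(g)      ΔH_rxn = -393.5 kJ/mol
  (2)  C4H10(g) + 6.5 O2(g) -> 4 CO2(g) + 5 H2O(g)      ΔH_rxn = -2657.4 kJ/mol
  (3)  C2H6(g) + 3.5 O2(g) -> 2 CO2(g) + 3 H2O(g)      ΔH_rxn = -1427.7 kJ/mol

(1) × 2: (2)·(-393.5) = -787.0 kJ/mol
(2) as written: -2657.4 kJ/mol
(3) reversed and × 2: (-2)·(-1427.7) = +2855.4 kJ/mol
Since enthalpy is a state function, ΔH_rxn = (-787.0) + (-2657.4) + (+2855.4) = -589.0 kJ/mol

ΔH_rxn = -589.0 kJ/mol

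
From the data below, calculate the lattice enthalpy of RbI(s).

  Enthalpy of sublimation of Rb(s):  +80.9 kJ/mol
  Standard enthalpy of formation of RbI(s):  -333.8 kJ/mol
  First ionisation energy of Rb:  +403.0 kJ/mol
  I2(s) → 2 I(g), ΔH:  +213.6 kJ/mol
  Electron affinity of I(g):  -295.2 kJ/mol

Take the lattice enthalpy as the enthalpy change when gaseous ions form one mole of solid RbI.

ΔHf° = 1·ΔHsub + 1·(ΣIE) + 1/2·D(I2) + 1·EA + U
-333.8 = 1·(+80.9) + 1·(+403.0) + 1/2·(+213.6) + 1·(-295.2) + U
U = -333.8 − (+295.5) = -629.3 kJ/mol

U = -629.3 kJ/mol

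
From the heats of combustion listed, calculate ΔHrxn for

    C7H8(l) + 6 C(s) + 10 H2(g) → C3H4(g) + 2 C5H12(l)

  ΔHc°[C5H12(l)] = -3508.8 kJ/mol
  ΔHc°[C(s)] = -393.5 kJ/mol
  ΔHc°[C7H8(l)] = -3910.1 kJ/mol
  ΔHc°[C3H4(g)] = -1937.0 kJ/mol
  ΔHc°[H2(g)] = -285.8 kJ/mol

Using ΔH = Σ nΔHc°(reactants) − Σ nΔHc°(products):
= [1·(-3910.1) + 6·(-393.5) + 10·(-285.8)] − [1·(-1937.0) + 2·(-3508.8)]
= -174.5 kJ/mol

ΔHrxn = -174.5 kJ/mol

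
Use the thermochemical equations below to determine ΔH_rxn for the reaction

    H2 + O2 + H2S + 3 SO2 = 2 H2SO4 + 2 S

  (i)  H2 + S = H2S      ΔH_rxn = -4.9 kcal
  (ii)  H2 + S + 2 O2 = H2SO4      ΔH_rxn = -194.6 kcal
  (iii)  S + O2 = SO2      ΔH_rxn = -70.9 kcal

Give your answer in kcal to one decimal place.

(i) reversed (H2S must end up as a reactant): +4.9 kcal
(ii) × 2 (×2 to match 2 H2SO4 in the target): (2)·(-194.6) = -389.2 kcal
(iii) reversed and × 3 (SO2 must end up as a reactant; ×3 to match 3 SO2 in the target): (-3)·(-70.9) = +212.7 kcal
Combining the equations, ΔH_rxn = (+4.9) + (-389.2) + (+212.7) = -171.6 kcal

ΔH_rxn = -171.6 kcal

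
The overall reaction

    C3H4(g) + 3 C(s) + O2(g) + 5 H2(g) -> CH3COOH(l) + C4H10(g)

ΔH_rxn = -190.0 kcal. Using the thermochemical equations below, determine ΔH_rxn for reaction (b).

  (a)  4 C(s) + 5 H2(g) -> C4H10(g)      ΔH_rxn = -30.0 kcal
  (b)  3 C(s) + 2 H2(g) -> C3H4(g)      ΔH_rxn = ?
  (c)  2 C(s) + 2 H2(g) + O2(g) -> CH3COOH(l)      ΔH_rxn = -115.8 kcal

ΔH_rxn = 44.2 kcal

(a) as written: -30.0 kcal
(b) reversed: contributes −x
(c) as written: -115.8 kcal
-190.0 = (-30.0) + (-115.8) − x
x = (-190.0 − (-145.8)) / (-1) = 44.2 kcal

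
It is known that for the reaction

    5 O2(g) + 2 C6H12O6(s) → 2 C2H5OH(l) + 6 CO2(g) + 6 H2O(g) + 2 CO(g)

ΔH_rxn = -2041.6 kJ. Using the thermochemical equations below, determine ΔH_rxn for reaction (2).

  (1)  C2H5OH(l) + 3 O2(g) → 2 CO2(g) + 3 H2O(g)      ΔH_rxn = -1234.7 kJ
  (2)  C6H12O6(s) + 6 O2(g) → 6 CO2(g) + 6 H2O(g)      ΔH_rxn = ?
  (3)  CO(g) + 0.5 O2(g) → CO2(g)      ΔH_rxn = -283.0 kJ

ΔH_rxn = -2538.5 kJ

(1) reversed and × 2: (-2)·(-1234.7) = +2469.4 kJ
(2) × 2: contributes 2·x
(3) reversed and × 2: (-2)·(-283.0) = +566.0 kJ
-2041.6 = (+2469.4) + (+566.0) + 2·x
x = (-2041.6 − (+3035.4)) / (2) = -2538.5 kJ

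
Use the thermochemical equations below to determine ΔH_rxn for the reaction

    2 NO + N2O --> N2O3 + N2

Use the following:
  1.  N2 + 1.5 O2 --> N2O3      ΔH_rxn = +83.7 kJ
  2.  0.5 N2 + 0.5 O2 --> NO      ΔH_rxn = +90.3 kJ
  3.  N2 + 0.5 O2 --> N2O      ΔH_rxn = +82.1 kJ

eq. 1 as written: +83.7 kJ
eq. 2 reversed and × 2: (-2)·(+90.3) = -180.6 kJ
eq. 3 reversed: -82.1 kJ
Combining the equations, ΔH_rxn = (1)·(+83.7) + (-2)·(+90.3) + (-1)·(+82.1) = -179.0 kJ

ΔH_rxn = -179.0 kJ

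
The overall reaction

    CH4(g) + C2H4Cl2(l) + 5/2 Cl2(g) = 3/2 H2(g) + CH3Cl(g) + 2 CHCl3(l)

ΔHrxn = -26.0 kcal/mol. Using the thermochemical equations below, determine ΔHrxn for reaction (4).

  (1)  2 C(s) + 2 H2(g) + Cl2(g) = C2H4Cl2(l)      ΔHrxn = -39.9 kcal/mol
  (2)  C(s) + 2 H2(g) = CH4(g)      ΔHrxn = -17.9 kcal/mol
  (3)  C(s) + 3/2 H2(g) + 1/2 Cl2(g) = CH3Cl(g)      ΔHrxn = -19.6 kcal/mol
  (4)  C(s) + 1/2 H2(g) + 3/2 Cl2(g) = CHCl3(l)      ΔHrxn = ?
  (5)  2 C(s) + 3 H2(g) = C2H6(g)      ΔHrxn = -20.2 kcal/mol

ΔHrxn = -32.1 kcal/mol

(1) reversed (reverse to put C2H4Cl2(l) on the reactant side): +39.9 kcal/mol
(2) reversed (reverse to put CH4(g) on the reactant side): +17.9 kcal/mol
(3) as written (CH3Cl(g) already on the product side): -19.6 kcal/mol
(4) × 2 (×2 to match 2 CHCl3(l) in the target): contributes 2·x
(5): not needed (C2H6(g) appears nowhere else).
-26.0 = (+39.9) + (+17.9) + (-19.6) + 2·x
x = (-26.0 − (+38.2)) / (2) = -32.1 kcal/mol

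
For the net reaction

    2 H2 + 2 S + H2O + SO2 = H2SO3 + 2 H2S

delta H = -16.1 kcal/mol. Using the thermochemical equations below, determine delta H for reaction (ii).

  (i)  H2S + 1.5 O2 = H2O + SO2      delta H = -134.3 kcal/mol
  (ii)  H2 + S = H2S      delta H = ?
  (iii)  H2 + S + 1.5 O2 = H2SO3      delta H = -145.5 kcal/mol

delta H = -4.9 kcal/mol

(i) reversed (reverse to put H2O on the reactant side): +134.3 kcal/mol
(ii) as written: contributes x
(iii) as written (H2SO3 already on the product side): -145.5 kcal/mol
-16.1 = (+134.3) + (-145.5) + x
x = (-16.1 − (-11.2)) / (1) = -4.9 kcal/mol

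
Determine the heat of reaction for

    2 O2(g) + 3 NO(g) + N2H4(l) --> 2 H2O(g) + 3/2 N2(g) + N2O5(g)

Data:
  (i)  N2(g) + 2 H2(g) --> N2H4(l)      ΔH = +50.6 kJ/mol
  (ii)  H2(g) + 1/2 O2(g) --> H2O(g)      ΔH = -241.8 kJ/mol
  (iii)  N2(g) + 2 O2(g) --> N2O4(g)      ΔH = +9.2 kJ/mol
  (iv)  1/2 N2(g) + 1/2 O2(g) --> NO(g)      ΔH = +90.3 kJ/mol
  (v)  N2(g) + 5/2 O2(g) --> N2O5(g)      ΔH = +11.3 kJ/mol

ΔH = -793.8 kJ/mol

(i) reversed (reverse to put N2H4(l) on the reactant side): -50.6 kJ/mol
(ii) × 2 (scale by 2 for the 2 H2O(g)): (2)·(-241.8) = -483.6 kJ/mol
(iii): not needed (N2O4(g) appears nowhere else).
(iv) reversed and × 3 (NO(g) must end up as a reactant; ×3 to match 3 NO(g) in the target): (-3)·(+90.3) = -270.9 kJ/mol
(v) as written (N2O5(g) already on the product side): +11.3 kJ/mol
Summing the manipulated equations, ΔH = (-50.6) + (-483.6) + (-270.9) + (+11.3) = -793.8 kJ/mol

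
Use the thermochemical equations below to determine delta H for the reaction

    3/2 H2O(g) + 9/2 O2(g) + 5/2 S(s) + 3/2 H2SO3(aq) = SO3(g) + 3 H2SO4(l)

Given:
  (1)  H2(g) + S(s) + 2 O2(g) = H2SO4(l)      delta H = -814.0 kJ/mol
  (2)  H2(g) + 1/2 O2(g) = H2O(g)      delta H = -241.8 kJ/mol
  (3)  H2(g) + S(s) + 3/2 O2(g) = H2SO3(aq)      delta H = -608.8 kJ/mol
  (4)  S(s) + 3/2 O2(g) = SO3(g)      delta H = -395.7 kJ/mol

delta H = -1561.8 kJ/mol

(1) × 3 (×3 to match 3 H2SO4(l) in the target): (3)·(-814.0) = -2442.0 kJ/mol
(2) reversed and × 3/2 (H2O(g) must end up as a reactant; scale by 3/2 for the 3/2 H2O(g)): (-3/2)·(-241.8) = +362.7 kJ/mol
(3) reversed and × 3/2 (reverse to put H2SO3(aq) on the reactant side; scale by 3/2 for the 3/2 H2SO3(aq)): (-3/2)·(-608.8) = +913.2 kJ/mol
(4) as written (SO3(g) already on the product side): -395.7 kJ/mol
By Hess's law, delta H = (-2442.0) + (+362.7) + (+913.2) + (-395.7) = -1561.8 kJ/mol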